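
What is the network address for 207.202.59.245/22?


IP:   11001111.11001010.00111011.11110101
Mask: 11111111.11111111.11111100.00000000
AND operation:
Net:  11001111.11001010.00111000.00000000
Network: 207.202.56.0/22


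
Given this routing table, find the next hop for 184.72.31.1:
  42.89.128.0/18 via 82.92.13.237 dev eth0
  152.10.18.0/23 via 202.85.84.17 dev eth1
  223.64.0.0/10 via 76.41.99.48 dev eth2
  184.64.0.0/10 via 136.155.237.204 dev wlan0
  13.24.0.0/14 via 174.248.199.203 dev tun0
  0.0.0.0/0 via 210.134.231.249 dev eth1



Longest prefix match for 184.72.31.1:
  /18 42.89.128.0: no
  /23 152.10.18.0: no
  /10 223.64.0.0: no
  /10 184.64.0.0: MATCH
  /14 13.24.0.0: no
  /0 0.0.0.0: MATCH
Selected: next-hop 136.155.237.204 via wlan0 (matched /10)


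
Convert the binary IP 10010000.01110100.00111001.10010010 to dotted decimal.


10010000 = 144
01110100 = 116
00111001 = 57
10010010 = 146
IP: 144.116.57.146


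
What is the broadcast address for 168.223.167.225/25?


Network: 168.223.167.128/25
Host bits = 7
Set all host bits to 1:
Broadcast: 168.223.167.255


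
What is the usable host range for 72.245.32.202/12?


Network: 72.240.0.0
Broadcast: 72.255.255.255
First usable = network + 1
Last usable = broadcast - 1
Range: 72.240.0.1 to 72.255.255.254


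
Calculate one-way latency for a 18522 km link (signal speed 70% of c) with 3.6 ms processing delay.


Speed = 0.7 * 3e5 km/s = 210000 km/s
Propagation delay = 18522 / 210000 = 0.0882 s = 88.2 ms
Processing delay = 3.6 ms
Total one-way latency = 91.8 ms


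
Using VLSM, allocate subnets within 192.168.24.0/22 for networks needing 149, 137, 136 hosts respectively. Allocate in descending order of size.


149 hosts -> /24 (254 usable): 192.168.24.0/24
137 hosts -> /24 (254 usable): 192.168.25.0/24
136 hosts -> /24 (254 usable): 192.168.26.0/24
Allocation: 192.168.24.0/24 (149 hosts, 254 usable); 192.168.25.0/24 (137 hosts, 254 usable); 192.168.26.0/24 (136 hosts, 254 usable)


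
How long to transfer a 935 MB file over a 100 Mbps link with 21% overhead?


Effective throughput = 100 * (1 - 21/100) = 79 Mbps
File size in Mb = 935 * 8 = 7480 Mb
Time = 7480 / 79
Time = 94.6835 seconds


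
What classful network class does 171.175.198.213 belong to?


First octet: 171
Binary: 10101011
10xxxxxx -> Class B (128-191)
Class B, default mask 255.255.0.0 (/16)


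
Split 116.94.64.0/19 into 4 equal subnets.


New prefix = 19 + 2 = 21
Each subnet has 2048 addresses
  116.94.64.0/21
  116.94.72.0/21
  116.94.80.0/21
  116.94.88.0/21
Subnets: 116.94.64.0/21, 116.94.72.0/21, 116.94.80.0/21, 116.94.88.0/21


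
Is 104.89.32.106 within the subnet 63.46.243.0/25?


Subnet network: 63.46.243.0
Test IP AND mask: 104.89.32.0
No, 104.89.32.106 is not in 63.46.243.0/25


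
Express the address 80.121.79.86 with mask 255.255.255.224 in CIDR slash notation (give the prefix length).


Binary: 11111111.11111111.11111111.11100000
Count leading 1s
Prefix: /27


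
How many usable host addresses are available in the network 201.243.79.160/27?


Host bits = 32 - 27 = 5
Total addresses = 2^5 = 32
Usable = total - 2 (network and broadcast)
Usable hosts: 30


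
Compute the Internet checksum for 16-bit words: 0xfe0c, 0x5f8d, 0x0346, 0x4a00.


Sum all words (with carry folding):
+ 0xfe0c = 0xfe0c
+ 0x5f8d = 0x5d9a
+ 0x0346 = 0x60e0
+ 0x4a00 = 0xaae0
One's complement: ~0xaae0
Checksum = 0x551f


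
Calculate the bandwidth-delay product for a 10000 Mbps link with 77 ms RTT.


BDP = bandwidth * RTT
= 10000 Mbps * 77 ms
= 10000 * 1e6 * 77 / 1000 bits
= 770000000 bits
= 96250000 bytes
= 93994.1406 KB
BDP = 770000000 bits (96250000 bytes)


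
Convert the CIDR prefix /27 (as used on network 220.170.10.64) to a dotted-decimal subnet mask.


/27 means 27 network bits, 5 host bits
Binary: 11111111111111111111111111100000
Mask: 255.255.255.224


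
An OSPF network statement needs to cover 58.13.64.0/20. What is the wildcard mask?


Subnet mask: 255.255.240.0
Wildcard = 255.255.255.255 - subnet mask
255 - 255 = 0
255 - 255 = 0
255 - 240 = 15
255 - 0 = 255
Wildcard: 0.0.15.255


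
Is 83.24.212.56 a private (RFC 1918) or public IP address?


RFC 1918 private ranges:
  10.0.0.0/8 (10.0.0.0 - 10.255.255.255)
  172.16.0.0/12 (172.16.0.0 - 172.31.255.255)
  192.168.0.0/16 (192.168.0.0 - 192.168.255.255)
Public (not in any RFC 1918 range)


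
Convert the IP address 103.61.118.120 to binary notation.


103 = 01100111
61 = 00111101
118 = 01110110
120 = 01111000
Binary: 01100111.00111101.01110110.01111000


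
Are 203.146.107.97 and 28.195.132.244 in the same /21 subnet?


Mask: 255.255.248.0
203.146.107.97 AND mask = 203.146.104.0
28.195.132.244 AND mask = 28.195.128.0
No, different subnets (203.146.104.0 vs 28.195.128.0)


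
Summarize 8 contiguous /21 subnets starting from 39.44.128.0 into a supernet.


Original prefix: /21
Number of subnets: 8 = 2^3
New prefix = 21 - 3 = 18
Supernet: 39.44.128.0/18


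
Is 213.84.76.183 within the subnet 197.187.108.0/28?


Subnet network: 197.187.108.0
Test IP AND mask: 213.84.76.176
No, 213.84.76.183 is not in 197.187.108.0/28


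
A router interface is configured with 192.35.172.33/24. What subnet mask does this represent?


/24 means 24 network bits, 8 host bits
Binary: 11111111111111111111111100000000
Mask: 255.255.255.0


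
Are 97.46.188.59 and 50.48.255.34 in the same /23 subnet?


Mask: 255.255.254.0
97.46.188.59 AND mask = 97.46.188.0
50.48.255.34 AND mask = 50.48.254.0
No, different subnets (97.46.188.0 vs 50.48.254.0)


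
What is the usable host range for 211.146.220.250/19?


Network: 211.146.192.0
Broadcast: 211.146.223.255
First usable = network + 1
Last usable = broadcast - 1
Range: 211.146.192.1 to 211.146.223.254


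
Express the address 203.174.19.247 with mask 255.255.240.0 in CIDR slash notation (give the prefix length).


Binary: 11111111.11111111.11110000.00000000
Count leading 1s
Prefix: /20


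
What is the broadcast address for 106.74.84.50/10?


Network: 106.64.0.0/10
Host bits = 22
Set all host bits to 1:
Broadcast: 106.127.255.255


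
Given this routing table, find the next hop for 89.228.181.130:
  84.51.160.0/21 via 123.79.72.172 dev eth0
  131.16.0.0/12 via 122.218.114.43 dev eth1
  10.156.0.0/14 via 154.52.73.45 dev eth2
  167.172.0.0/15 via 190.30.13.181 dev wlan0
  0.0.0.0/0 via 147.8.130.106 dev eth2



Longest prefix match for 89.228.181.130:
  /21 84.51.160.0: no
  /12 131.16.0.0: no
  /14 10.156.0.0: no
  /15 167.172.0.0: no
  /0 0.0.0.0: MATCH
Selected: next-hop 147.8.130.106 via eth2 (matched /0)


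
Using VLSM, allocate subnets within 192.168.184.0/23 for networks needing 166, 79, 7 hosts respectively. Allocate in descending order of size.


166 hosts -> /24 (254 usable): 192.168.184.0/24
79 hosts -> /25 (126 usable): 192.168.185.0/25
7 hosts -> /28 (14 usable): 192.168.185.128/28
Allocation: 192.168.184.0/24 (166 hosts, 254 usable); 192.168.185.0/25 (79 hosts, 126 usable); 192.168.185.128/28 (7 hosts, 14 usable)


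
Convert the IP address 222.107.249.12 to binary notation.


222 = 11011110
107 = 01101011
249 = 11111001
12 = 00001100
Binary: 11011110.01101011.11111001.00001100


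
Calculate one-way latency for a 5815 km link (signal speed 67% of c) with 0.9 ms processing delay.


Speed = 0.67 * 3e5 km/s = 201000 km/s
Propagation delay = 5815 / 201000 = 0.0289 s = 28.9303 ms
Processing delay = 0.9 ms
Total one-way latency = 29.8303 ms


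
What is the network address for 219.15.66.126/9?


IP:   11011011.00001111.01000010.01111110
Mask: 11111111.10000000.00000000.00000000
AND operation:
Net:  11011011.00000000.00000000.00000000
Network: 219.0.0.0/9


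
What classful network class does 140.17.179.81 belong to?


First octet: 140
Binary: 10001100
10xxxxxx -> Class B (128-191)
Class B, default mask 255.255.0.0 (/16)


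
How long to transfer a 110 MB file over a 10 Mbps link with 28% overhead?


Effective throughput = 10 * (1 - 28/100) = 7.2 Mbps
File size in Mb = 110 * 8 = 880 Mb
Time = 880 / 7.2
Time = 122.2222 seconds


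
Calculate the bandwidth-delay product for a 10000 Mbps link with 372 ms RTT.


BDP = bandwidth * RTT
= 10000 Mbps * 372 ms
= 10000 * 1e6 * 372 / 1000 bits
= 3720000000 bits
= 465000000 bytes
= 454101.5625 KB
BDP = 3720000000 bits (465000000 bytes)


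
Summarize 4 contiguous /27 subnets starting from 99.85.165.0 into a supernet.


Original prefix: /27
Number of subnets: 4 = 2^2
New prefix = 27 - 2 = 25
Supernet: 99.85.165.0/25


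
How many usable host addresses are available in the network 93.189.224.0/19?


Host bits = 32 - 19 = 13
Total addresses = 2^13 = 8192
Usable = total - 2 (network and broadcast)
Usable hosts: 8190


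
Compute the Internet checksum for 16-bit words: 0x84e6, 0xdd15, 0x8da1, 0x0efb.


Sum all words (with carry folding):
+ 0x84e6 = 0x84e6
+ 0xdd15 = 0x61fc
+ 0x8da1 = 0xef9d
+ 0x0efb = 0xfe98
One's complement: ~0xfe98
Checksum = 0x0167


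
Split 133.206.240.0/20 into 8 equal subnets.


New prefix = 20 + 3 = 23
Each subnet has 512 addresses
  133.206.240.0/23
  133.206.242.0/23
  133.206.244.0/23
  133.206.246.0/23
  133.206.248.0/23
  133.206.250.0/23
  133.206.252.0/23
  133.206.254.0/23
Subnets: 133.206.240.0/23, 133.206.242.0/23, 133.206.244.0/23, 133.206.246.0/23, 133.206.248.0/23, 133.206.250.0/23, 133.206.252.0/23, 133.206.254.0/23


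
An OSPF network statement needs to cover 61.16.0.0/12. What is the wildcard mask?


Subnet mask: 255.240.0.0
Wildcard = 255.255.255.255 - subnet mask
255 - 255 = 0
255 - 240 = 15
255 - 0 = 255
255 - 0 = 255
Wildcard: 0.15.255.255


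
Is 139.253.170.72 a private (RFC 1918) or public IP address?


RFC 1918 private ranges:
  10.0.0.0/8 (10.0.0.0 - 10.255.255.255)
  172.16.0.0/12 (172.16.0.0 - 172.31.255.255)
  192.168.0.0/16 (192.168.0.0 - 192.168.255.255)
Public (not in any RFC 1918 range)


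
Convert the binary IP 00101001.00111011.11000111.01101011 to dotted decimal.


00101001 = 41
00111011 = 59
11000111 = 199
01101011 = 107
IP: 41.59.199.107


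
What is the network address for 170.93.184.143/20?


IP:   10101010.01011101.10111000.10001111
Mask: 11111111.11111111.11110000.00000000
AND operation:
Net:  10101010.01011101.10110000.00000000
Network: 170.93.176.0/20


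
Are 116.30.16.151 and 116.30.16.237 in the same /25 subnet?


Mask: 255.255.255.128
116.30.16.151 AND mask = 116.30.16.128
116.30.16.237 AND mask = 116.30.16.128
Yes, same subnet (116.30.16.128)


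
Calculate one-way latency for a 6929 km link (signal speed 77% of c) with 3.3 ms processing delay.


Speed = 0.77 * 3e5 km/s = 231000 km/s
Propagation delay = 6929 / 231000 = 0.03 s = 29.9957 ms
Processing delay = 3.3 ms
Total one-way latency = 33.2957 ms


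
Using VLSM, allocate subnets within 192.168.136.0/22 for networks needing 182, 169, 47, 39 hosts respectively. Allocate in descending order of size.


182 hosts -> /24 (254 usable): 192.168.136.0/24
169 hosts -> /24 (254 usable): 192.168.137.0/24
47 hosts -> /26 (62 usable): 192.168.138.0/26
39 hosts -> /26 (62 usable): 192.168.138.64/26
Allocation: 192.168.136.0/24 (182 hosts, 254 usable); 192.168.137.0/24 (169 hosts, 254 usable); 192.168.138.0/26 (47 hosts, 62 usable); 192.168.138.64/26 (39 hosts, 62 usable)


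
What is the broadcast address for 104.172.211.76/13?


Network: 104.168.0.0/13
Host bits = 19
Set all host bits to 1:
Broadcast: 104.175.255.255


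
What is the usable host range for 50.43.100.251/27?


Network: 50.43.100.224
Broadcast: 50.43.100.255
First usable = network + 1
Last usable = broadcast - 1
Range: 50.43.100.225 to 50.43.100.254


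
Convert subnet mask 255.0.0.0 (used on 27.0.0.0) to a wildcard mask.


Subnet mask: 255.0.0.0
Wildcard = 255.255.255.255 - subnet mask
255 - 255 = 0
255 - 0 = 255
255 - 0 = 255
255 - 0 = 255
Wildcard: 0.255.255.255


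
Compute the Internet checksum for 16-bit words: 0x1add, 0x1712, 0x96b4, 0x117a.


Sum all words (with carry folding):
+ 0x1add = 0x1add
+ 0x1712 = 0x31ef
+ 0x96b4 = 0xc8a3
+ 0x117a = 0xda1d
One's complement: ~0xda1d
Checksum = 0x25e2


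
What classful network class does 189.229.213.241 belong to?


First octet: 189
Binary: 10111101
10xxxxxx -> Class B (128-191)
Class B, default mask 255.255.0.0 (/16)


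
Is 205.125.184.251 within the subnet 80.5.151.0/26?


Subnet network: 80.5.151.0
Test IP AND mask: 205.125.184.192
No, 205.125.184.251 is not in 80.5.151.0/26


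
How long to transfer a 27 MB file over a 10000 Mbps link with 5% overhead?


Effective throughput = 10000 * (1 - 5/100) = 9500 Mbps
File size in Mb = 27 * 8 = 216 Mb
Time = 216 / 9500
Time = 0.0227 seconds


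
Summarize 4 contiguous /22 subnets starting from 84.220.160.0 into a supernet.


Original prefix: /22
Number of subnets: 4 = 2^2
New prefix = 22 - 2 = 20
Supernet: 84.220.160.0/20


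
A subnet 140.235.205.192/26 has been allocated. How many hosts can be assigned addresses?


Host bits = 32 - 26 = 6
Total addresses = 2^6 = 64
Usable = total - 2 (network and broadcast)
Usable hosts: 62


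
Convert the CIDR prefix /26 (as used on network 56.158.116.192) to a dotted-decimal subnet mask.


/26 means 26 network bits, 6 host bits
Binary: 11111111111111111111111111000000
Mask: 255.255.255.192


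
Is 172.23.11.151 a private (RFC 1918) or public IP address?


RFC 1918 private ranges:
  10.0.0.0/8 (10.0.0.0 - 10.255.255.255)
  172.16.0.0/12 (172.16.0.0 - 172.31.255.255)
  192.168.0.0/16 (192.168.0.0 - 192.168.255.255)
Private (in 172.16.0.0/12)


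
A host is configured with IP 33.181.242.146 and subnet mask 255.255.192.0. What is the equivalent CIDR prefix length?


Binary: 11111111.11111111.11000000.00000000
Count leading 1s
Prefix: /18


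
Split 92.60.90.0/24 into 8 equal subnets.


New prefix = 24 + 3 = 27
Each subnet has 32 addresses
  92.60.90.0/27
  92.60.90.32/27
  92.60.90.64/27
  92.60.90.96/27
  92.60.90.128/27
  92.60.90.160/27
  92.60.90.192/27
  92.60.90.224/27
Subnets: 92.60.90.0/27, 92.60.90.32/27, 92.60.90.64/27, 92.60.90.96/27, 92.60.90.128/27, 92.60.90.160/27, 92.60.90.192/27, 92.60.90.224/27


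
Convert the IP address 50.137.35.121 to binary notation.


50 = 00110010
137 = 10001001
35 = 00100011
121 = 01111001
Binary: 00110010.10001001.00100011.01111001


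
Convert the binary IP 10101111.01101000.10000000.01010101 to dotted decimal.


10101111 = 175
01101000 = 104
10000000 = 128
01010101 = 85
IP: 175.104.128.85


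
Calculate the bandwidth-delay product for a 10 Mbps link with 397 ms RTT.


BDP = bandwidth * RTT
= 10 Mbps * 397 ms
= 10 * 1e6 * 397 / 1000 bits
= 3970000 bits
= 496250 bytes
= 484.6191 KB
BDP = 3970000 bits (496250 bytes)


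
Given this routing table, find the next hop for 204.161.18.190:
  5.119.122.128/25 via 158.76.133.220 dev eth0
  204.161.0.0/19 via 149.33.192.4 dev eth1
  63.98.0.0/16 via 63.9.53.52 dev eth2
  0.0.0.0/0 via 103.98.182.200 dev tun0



Longest prefix match for 204.161.18.190:
  /25 5.119.122.128: no
  /19 204.161.0.0: MATCH
  /16 63.98.0.0: no
  /0 0.0.0.0: MATCH
Selected: next-hop 149.33.192.4 via eth1 (matched /19)


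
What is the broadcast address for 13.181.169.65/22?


Network: 13.181.168.0/22
Host bits = 10
Set all host bits to 1:
Broadcast: 13.181.171.255


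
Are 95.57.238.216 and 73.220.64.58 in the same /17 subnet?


Mask: 255.255.128.0
95.57.238.216 AND mask = 95.57.128.0
73.220.64.58 AND mask = 73.220.0.0
No, different subnets (95.57.128.0 vs 73.220.0.0)


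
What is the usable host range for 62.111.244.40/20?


Network: 62.111.240.0
Broadcast: 62.111.255.255
First usable = network + 1
Last usable = broadcast - 1
Range: 62.111.240.1 to 62.111.255.254


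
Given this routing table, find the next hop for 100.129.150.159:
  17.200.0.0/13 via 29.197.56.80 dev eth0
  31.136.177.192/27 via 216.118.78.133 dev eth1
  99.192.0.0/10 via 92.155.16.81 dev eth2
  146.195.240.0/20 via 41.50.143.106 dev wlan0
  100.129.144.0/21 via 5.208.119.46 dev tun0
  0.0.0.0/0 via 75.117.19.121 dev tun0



Longest prefix match for 100.129.150.159:
  /13 17.200.0.0: no
  /27 31.136.177.192: no
  /10 99.192.0.0: no
  /20 146.195.240.0: no
  /21 100.129.144.0: MATCH
  /0 0.0.0.0: MATCH
Selected: next-hop 5.208.119.46 via tun0 (matched /21)


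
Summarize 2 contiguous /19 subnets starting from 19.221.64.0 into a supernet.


Original prefix: /19
Number of subnets: 2 = 2^1
New prefix = 19 - 1 = 18
Supernet: 19.221.64.0/18


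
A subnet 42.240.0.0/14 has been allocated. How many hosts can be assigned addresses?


Host bits = 32 - 14 = 18
Total addresses = 2^18 = 262144
Usable = total - 2 (network and broadcast)
Usable hosts: 262142


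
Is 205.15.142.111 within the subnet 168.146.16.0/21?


Subnet network: 168.146.16.0
Test IP AND mask: 205.15.136.0
No, 205.15.142.111 is not in 168.146.16.0/21


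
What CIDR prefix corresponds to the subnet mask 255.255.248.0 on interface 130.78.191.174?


Binary: 11111111.11111111.11111000.00000000
Count leading 1s
Prefix: /21


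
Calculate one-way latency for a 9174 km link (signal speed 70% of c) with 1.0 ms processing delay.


Speed = 0.7 * 3e5 km/s = 210000 km/s
Propagation delay = 9174 / 210000 = 0.0437 s = 43.6857 ms
Processing delay = 1.0 ms
Total one-way latency = 44.6857 ms


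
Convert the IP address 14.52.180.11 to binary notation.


14 = 00001110
52 = 00110100
180 = 10110100
11 = 00001011
Binary: 00001110.00110100.10110100.00001011


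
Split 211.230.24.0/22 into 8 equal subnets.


New prefix = 22 + 3 = 25
Each subnet has 128 addresses
  211.230.24.0/25
  211.230.24.128/25
  211.230.25.0/25
  211.230.25.128/25
  211.230.26.0/25
  211.230.26.128/25
  211.230.27.0/25
  211.230.27.128/25
Subnets: 211.230.24.0/25, 211.230.24.128/25, 211.230.25.0/25, 211.230.25.128/25, 211.230.26.0/25, 211.230.26.128/25, 211.230.27.0/25, 211.230.27.128/25


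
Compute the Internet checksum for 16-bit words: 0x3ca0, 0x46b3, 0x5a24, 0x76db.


Sum all words (with carry folding):
+ 0x3ca0 = 0x3ca0
+ 0x46b3 = 0x8353
+ 0x5a24 = 0xdd77
+ 0x76db = 0x5453
One's complement: ~0x5453
Checksum = 0xabac


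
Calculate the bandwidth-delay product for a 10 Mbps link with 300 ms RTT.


BDP = bandwidth * RTT
= 10 Mbps * 300 ms
= 10 * 1e6 * 300 / 1000 bits
= 3000000 bits
= 375000 bytes
= 366.2109 KB
BDP = 3000000 bits (375000 bytes)


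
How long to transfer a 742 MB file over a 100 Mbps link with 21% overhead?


Effective throughput = 100 * (1 - 21/100) = 79 Mbps
File size in Mb = 742 * 8 = 5936 Mb
Time = 5936 / 79
Time = 75.1392 seconds


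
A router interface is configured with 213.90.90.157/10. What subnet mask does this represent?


/10 means 10 network bits, 22 host bits
Binary: 11111111110000000000000000000000
Mask: 255.192.0.0


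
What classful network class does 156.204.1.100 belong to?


First octet: 156
Binary: 10011100
10xxxxxx -> Class B (128-191)
Class B, default mask 255.255.0.0 (/16)


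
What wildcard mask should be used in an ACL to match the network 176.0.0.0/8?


Subnet mask: 255.0.0.0
Wildcard = 255.255.255.255 - subnet mask
255 - 255 = 0
255 - 0 = 255
255 - 0 = 255
255 - 0 = 255
Wildcard: 0.255.255.255


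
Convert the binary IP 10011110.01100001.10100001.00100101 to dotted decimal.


10011110 = 158
01100001 = 97
10100001 = 161
00100101 = 37
IP: 158.97.161.37


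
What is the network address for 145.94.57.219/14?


IP:   10010001.01011110.00111001.11011011
Mask: 11111111.11111100.00000000.00000000
AND operation:
Net:  10010001.01011100.00000000.00000000
Network: 145.92.0.0/14


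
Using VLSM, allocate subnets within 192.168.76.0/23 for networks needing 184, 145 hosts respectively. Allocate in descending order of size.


184 hosts -> /24 (254 usable): 192.168.76.0/24
145 hosts -> /24 (254 usable): 192.168.77.0/24
Allocation: 192.168.76.0/24 (184 hosts, 254 usable); 192.168.77.0/24 (145 hosts, 254 usable)


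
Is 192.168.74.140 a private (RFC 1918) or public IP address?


RFC 1918 private ranges:
  10.0.0.0/8 (10.0.0.0 - 10.255.255.255)
  172.16.0.0/12 (172.16.0.0 - 172.31.255.255)
  192.168.0.0/16 (192.168.0.0 - 192.168.255.255)
Private (in 192.168.0.0/16)


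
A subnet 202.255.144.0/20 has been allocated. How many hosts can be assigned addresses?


Host bits = 32 - 20 = 12
Total addresses = 2^12 = 4096
Usable = total - 2 (network and broadcast)
Usable hosts: 4094


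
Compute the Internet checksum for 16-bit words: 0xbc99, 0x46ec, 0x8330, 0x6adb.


Sum all words (with carry folding):
+ 0xbc99 = 0xbc99
+ 0x46ec = 0x0386
+ 0x8330 = 0x86b6
+ 0x6adb = 0xf191
One's complement: ~0xf191
Checksum = 0x0e6e


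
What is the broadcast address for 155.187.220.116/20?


Network: 155.187.208.0/20
Host bits = 12
Set all host bits to 1:
Broadcast: 155.187.223.255


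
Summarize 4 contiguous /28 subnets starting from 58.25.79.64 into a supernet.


Original prefix: /28
Number of subnets: 4 = 2^2
New prefix = 28 - 2 = 26
Supernet: 58.25.79.64/26


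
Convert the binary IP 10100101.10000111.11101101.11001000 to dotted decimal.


10100101 = 165
10000111 = 135
11101101 = 237
11001000 = 200
IP: 165.135.237.200


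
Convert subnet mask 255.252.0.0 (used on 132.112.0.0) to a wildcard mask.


Subnet mask: 255.252.0.0
Wildcard = 255.255.255.255 - subnet mask
255 - 255 = 0
255 - 252 = 3
255 - 0 = 255
255 - 0 = 255
Wildcard: 0.3.255.255


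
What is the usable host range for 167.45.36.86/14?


Network: 167.44.0.0
Broadcast: 167.47.255.255
First usable = network + 1
Last usable = broadcast - 1
Range: 167.44.0.1 to 167.47.255.254


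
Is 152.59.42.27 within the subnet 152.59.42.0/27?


Subnet network: 152.59.42.0
Test IP AND mask: 152.59.42.0
Yes, 152.59.42.27 is in 152.59.42.0/27


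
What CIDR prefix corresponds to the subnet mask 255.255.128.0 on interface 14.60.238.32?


Binary: 11111111.11111111.10000000.00000000
Count leading 1s
Prefix: /17


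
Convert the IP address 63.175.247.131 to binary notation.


63 = 00111111
175 = 10101111
247 = 11110111
131 = 10000011
Binary: 00111111.10101111.11110111.10000011


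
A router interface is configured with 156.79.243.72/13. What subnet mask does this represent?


/13 means 13 network bits, 19 host bits
Binary: 11111111111110000000000000000000
Mask: 255.248.0.0


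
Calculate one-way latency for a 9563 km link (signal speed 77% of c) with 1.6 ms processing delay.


Speed = 0.77 * 3e5 km/s = 231000 km/s
Propagation delay = 9563 / 231000 = 0.0414 s = 41.3983 ms
Processing delay = 1.6 ms
Total one-way latency = 42.9983 ms


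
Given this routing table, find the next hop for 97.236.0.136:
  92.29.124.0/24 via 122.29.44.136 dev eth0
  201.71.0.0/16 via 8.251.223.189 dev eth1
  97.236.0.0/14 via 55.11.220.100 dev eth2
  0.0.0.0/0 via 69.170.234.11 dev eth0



Longest prefix match for 97.236.0.136:
  /24 92.29.124.0: no
  /16 201.71.0.0: no
  /14 97.236.0.0: MATCH
  /0 0.0.0.0: MATCH
Selected: next-hop 55.11.220.100 via eth2 (matched /14)


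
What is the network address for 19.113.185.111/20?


IP:   00010011.01110001.10111001.01101111
Mask: 11111111.11111111.11110000.00000000
AND operation:
Net:  00010011.01110001.10110000.00000000
Network: 19.113.176.0/20


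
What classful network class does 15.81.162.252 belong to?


First octet: 15
Binary: 00001111
0xxxxxxx -> Class A (1-126)
Class A, default mask 255.0.0.0 (/8)


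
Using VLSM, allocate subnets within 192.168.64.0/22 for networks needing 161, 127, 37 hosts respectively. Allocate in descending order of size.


161 hosts -> /24 (254 usable): 192.168.64.0/24
127 hosts -> /24 (254 usable): 192.168.65.0/24
37 hosts -> /26 (62 usable): 192.168.66.0/26
Allocation: 192.168.64.0/24 (161 hosts, 254 usable); 192.168.65.0/24 (127 hosts, 254 usable); 192.168.66.0/26 (37 hosts, 62 usable)


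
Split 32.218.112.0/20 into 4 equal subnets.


New prefix = 20 + 2 = 22
Each subnet has 1024 addresses
  32.218.112.0/22
  32.218.116.0/22
  32.218.120.0/22
  32.218.124.0/22
Subnets: 32.218.112.0/22, 32.218.116.0/22, 32.218.120.0/22, 32.218.124.0/22


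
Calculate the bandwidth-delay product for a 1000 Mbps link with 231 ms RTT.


BDP = bandwidth * RTT
= 1000 Mbps * 231 ms
= 1000 * 1e6 * 231 / 1000 bits
= 231000000 bits
= 28875000 bytes
= 28198.2422 KB
BDP = 231000000 bits (28875000 bytes)


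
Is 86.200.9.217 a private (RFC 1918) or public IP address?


RFC 1918 private ranges:
  10.0.0.0/8 (10.0.0.0 - 10.255.255.255)
  172.16.0.0/12 (172.16.0.0 - 172.31.255.255)
  192.168.0.0/16 (192.168.0.0 - 192.168.255.255)
Public (not in any RFC 1918 range)


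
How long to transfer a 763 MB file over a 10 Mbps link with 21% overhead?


Effective throughput = 10 * (1 - 21/100) = 7.9 Mbps
File size in Mb = 763 * 8 = 6104 Mb
Time = 6104 / 7.9
Time = 772.6582 seconds


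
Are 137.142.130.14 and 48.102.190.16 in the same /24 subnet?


Mask: 255.255.255.0
137.142.130.14 AND mask = 137.142.130.0
48.102.190.16 AND mask = 48.102.190.0
No, different subnets (137.142.130.0 vs 48.102.190.0)


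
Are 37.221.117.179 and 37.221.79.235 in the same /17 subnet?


Mask: 255.255.128.0
37.221.117.179 AND mask = 37.221.0.0
37.221.79.235 AND mask = 37.221.0.0
Yes, same subnet (37.221.0.0)


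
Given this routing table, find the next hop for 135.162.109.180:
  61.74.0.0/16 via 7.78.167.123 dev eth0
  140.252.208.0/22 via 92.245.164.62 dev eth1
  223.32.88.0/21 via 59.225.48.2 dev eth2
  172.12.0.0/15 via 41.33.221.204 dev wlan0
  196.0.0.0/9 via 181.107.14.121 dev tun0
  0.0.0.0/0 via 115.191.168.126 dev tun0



Longest prefix match for 135.162.109.180:
  /16 61.74.0.0: no
  /22 140.252.208.0: no
  /21 223.32.88.0: no
  /15 172.12.0.0: no
  /9 196.0.0.0: no
  /0 0.0.0.0: MATCH
Selected: next-hop 115.191.168.126 via tun0 (matched /0)


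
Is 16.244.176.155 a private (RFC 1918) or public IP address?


RFC 1918 private ranges:
  10.0.0.0/8 (10.0.0.0 - 10.255.255.255)
  172.16.0.0/12 (172.16.0.0 - 172.31.255.255)
  192.168.0.0/16 (192.168.0.0 - 192.168.255.255)
Public (not in any RFC 1918 range)


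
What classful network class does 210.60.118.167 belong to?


First octet: 210
Binary: 11010010
110xxxxx -> Class C (192-223)
Class C, default mask 255.255.255.0 (/24)


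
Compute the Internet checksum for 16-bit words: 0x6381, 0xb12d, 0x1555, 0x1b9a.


Sum all words (with carry folding):
+ 0x6381 = 0x6381
+ 0xb12d = 0x14af
+ 0x1555 = 0x2a04
+ 0x1b9a = 0x459e
One's complement: ~0x459e
Checksum = 0xba61


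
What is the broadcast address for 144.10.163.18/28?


Network: 144.10.163.16/28
Host bits = 4
Set all host bits to 1:
Broadcast: 144.10.163.31


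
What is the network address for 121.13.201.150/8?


IP:   01111001.00001101.11001001.10010110
Mask: 11111111.00000000.00000000.00000000
AND operation:
Net:  01111001.00000000.00000000.00000000
Network: 121.0.0.0/8


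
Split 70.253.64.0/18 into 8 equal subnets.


New prefix = 18 + 3 = 21
Each subnet has 2048 addresses
  70.253.64.0/21
  70.253.72.0/21
  70.253.80.0/21
  70.253.88.0/21
  70.253.96.0/21
  70.253.104.0/21
  70.253.112.0/21
  70.253.120.0/21
Subnets: 70.253.64.0/21, 70.253.72.0/21, 70.253.80.0/21, 70.253.88.0/21, 70.253.96.0/21, 70.253.104.0/21, 70.253.112.0/21, 70.253.120.0/21


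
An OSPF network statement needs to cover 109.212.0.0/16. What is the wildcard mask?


Subnet mask: 255.255.0.0
Wildcard = 255.255.255.255 - subnet mask
255 - 255 = 0
255 - 255 = 0
255 - 0 = 255
255 - 0 = 255
Wildcard: 0.0.255.255


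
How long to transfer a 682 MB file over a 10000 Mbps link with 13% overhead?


Effective throughput = 10000 * (1 - 13/100) = 8700 Mbps
File size in Mb = 682 * 8 = 5456 Mb
Time = 5456 / 8700
Time = 0.6271 seconds


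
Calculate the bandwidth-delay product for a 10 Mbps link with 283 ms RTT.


BDP = bandwidth * RTT
= 10 Mbps * 283 ms
= 10 * 1e6 * 283 / 1000 bits
= 2830000 bits
= 353750 bytes
= 345.459 KB
BDP = 2830000 bits (353750 bytes)


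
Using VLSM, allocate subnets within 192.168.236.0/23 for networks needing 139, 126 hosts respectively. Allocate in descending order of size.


139 hosts -> /24 (254 usable): 192.168.236.0/24
126 hosts -> /25 (126 usable): 192.168.237.0/25
Allocation: 192.168.236.0/24 (139 hosts, 254 usable); 192.168.237.0/25 (126 hosts, 126 usable)


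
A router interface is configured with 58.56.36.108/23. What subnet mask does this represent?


/23 means 23 network bits, 9 host bits
Binary: 11111111111111111111111000000000
Mask: 255.255.254.0


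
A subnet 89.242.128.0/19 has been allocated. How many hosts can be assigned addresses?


Host bits = 32 - 19 = 13
Total addresses = 2^13 = 8192
Usable = total - 2 (network and broadcast)
Usable hosts: 8190


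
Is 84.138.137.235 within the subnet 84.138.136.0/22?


Subnet network: 84.138.136.0
Test IP AND mask: 84.138.136.0
Yes, 84.138.137.235 is in 84.138.136.0/22


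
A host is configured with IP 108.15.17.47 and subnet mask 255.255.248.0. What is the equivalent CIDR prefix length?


Binary: 11111111.11111111.11111000.00000000
Count leading 1s
Prefix: /21


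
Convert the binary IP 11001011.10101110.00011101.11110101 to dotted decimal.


11001011 = 203
10101110 = 174
00011101 = 29
11110101 = 245
IP: 203.174.29.245


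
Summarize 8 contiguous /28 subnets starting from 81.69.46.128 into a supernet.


Original prefix: /28
Number of subnets: 8 = 2^3
New prefix = 28 - 3 = 25
Supernet: 81.69.46.128/25


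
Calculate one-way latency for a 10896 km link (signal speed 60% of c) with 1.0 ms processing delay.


Speed = 0.6 * 3e5 km/s = 180000 km/s
Propagation delay = 10896 / 180000 = 0.0605 s = 60.5333 ms
Processing delay = 1.0 ms
Total one-way latency = 61.5333 ms


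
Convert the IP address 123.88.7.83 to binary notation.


123 = 01111011
88 = 01011000
7 = 00000111
83 = 01010011
Binary: 01111011.01011000.00000111.01010011


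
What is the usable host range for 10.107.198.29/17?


Network: 10.107.128.0
Broadcast: 10.107.255.255
First usable = network + 1
Last usable = broadcast - 1
Range: 10.107.128.1 to 10.107.255.254


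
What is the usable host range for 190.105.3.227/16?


Network: 190.105.0.0
Broadcast: 190.105.255.255
First usable = network + 1
Last usable = broadcast - 1
Range: 190.105.0.1 to 190.105.255.254


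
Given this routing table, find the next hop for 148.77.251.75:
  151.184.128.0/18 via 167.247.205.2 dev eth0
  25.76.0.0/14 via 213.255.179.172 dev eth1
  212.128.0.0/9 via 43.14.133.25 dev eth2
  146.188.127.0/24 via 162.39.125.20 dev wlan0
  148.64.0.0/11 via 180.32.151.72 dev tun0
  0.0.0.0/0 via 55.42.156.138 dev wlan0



Longest prefix match for 148.77.251.75:
  /18 151.184.128.0: no
  /14 25.76.0.0: no
  /9 212.128.0.0: no
  /24 146.188.127.0: no
  /11 148.64.0.0: MATCH
  /0 0.0.0.0: MATCH
Selected: next-hop 180.32.151.72 via tun0 (matched /11)


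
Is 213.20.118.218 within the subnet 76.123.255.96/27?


Subnet network: 76.123.255.96
Test IP AND mask: 213.20.118.192
No, 213.20.118.218 is not in 76.123.255.96/27


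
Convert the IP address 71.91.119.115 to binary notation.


71 = 01000111
91 = 01011011
119 = 01110111
115 = 01110011
Binary: 01000111.01011011.01110111.01110011


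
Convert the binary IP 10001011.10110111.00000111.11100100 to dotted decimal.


10001011 = 139
10110111 = 183
00000111 = 7
11100100 = 228
IP: 139.183.7.228


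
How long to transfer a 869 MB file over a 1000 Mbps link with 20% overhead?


Effective throughput = 1000 * (1 - 20/100) = 800 Mbps
File size in Mb = 869 * 8 = 6952 Mb
Time = 6952 / 800
Time = 8.69 seconds


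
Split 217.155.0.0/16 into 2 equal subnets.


New prefix = 16 + 1 = 17
Each subnet has 32768 addresses
  217.155.0.0/17
  217.155.128.0/17
Subnets: 217.155.0.0/17, 217.155.128.0/17


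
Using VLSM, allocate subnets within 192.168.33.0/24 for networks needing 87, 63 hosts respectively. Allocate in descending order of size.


87 hosts -> /25 (126 usable): 192.168.33.0/25
63 hosts -> /25 (126 usable): 192.168.33.128/25
Allocation: 192.168.33.0/25 (87 hosts, 126 usable); 192.168.33.128/25 (63 hosts, 126 usable)


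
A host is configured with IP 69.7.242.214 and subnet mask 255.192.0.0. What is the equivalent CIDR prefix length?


Binary: 11111111.11000000.00000000.00000000
Count leading 1s
Prefix: /10


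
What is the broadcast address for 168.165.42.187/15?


Network: 168.164.0.0/15
Host bits = 17
Set all host bits to 1:
Broadcast: 168.165.255.255


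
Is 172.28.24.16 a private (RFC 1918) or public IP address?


RFC 1918 private ranges:
  10.0.0.0/8 (10.0.0.0 - 10.255.255.255)
  172.16.0.0/12 (172.16.0.0 - 172.31.255.255)
  192.168.0.0/16 (192.168.0.0 - 192.168.255.255)
Private (in 172.16.0.0/12)


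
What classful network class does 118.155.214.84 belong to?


First octet: 118
Binary: 01110110
0xxxxxxx -> Class A (1-126)
Class A, default mask 255.0.0.0 (/8)


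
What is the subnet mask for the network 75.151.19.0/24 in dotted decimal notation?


/24 means 24 network bits, 8 host bits
Binary: 11111111111111111111111100000000
Mask: 255.255.255.0


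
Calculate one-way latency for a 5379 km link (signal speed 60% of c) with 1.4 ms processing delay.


Speed = 0.6 * 3e5 km/s = 180000 km/s
Propagation delay = 5379 / 180000 = 0.0299 s = 29.8833 ms
Processing delay = 1.4 ms
Total one-way latency = 31.2833 ms


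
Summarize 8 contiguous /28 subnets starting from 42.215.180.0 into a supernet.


Original prefix: /28
Number of subnets: 8 = 2^3
New prefix = 28 - 3 = 25
Supernet: 42.215.180.0/25


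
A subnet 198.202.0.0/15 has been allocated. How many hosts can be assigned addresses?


Host bits = 32 - 15 = 17
Total addresses = 2^17 = 131072
Usable = total - 2 (network and broadcast)
Usable hosts: 131070


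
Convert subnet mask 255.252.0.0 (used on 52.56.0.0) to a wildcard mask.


Subnet mask: 255.252.0.0
Wildcard = 255.255.255.255 - subnet mask
255 - 255 = 0
255 - 252 = 3
255 - 0 = 255
255 - 0 = 255
Wildcard: 0.3.255.255


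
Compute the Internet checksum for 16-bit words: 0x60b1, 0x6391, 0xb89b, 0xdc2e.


Sum all words (with carry folding):
+ 0x60b1 = 0x60b1
+ 0x6391 = 0xc442
+ 0xb89b = 0x7cde
+ 0xdc2e = 0x590d
One's complement: ~0x590d
Checksum = 0xa6f2


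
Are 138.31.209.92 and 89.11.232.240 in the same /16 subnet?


Mask: 255.255.0.0
138.31.209.92 AND mask = 138.31.0.0
89.11.232.240 AND mask = 89.11.0.0
No, different subnets (138.31.0.0 vs 89.11.0.0)


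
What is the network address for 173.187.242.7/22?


IP:   10101101.10111011.11110010.00000111
Mask: 11111111.11111111.11111100.00000000
AND operation:
Net:  10101101.10111011.11110000.00000000
Network: 173.187.240.0/22


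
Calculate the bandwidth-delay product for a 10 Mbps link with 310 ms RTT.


BDP = bandwidth * RTT
= 10 Mbps * 310 ms
= 10 * 1e6 * 310 / 1000 bits
= 3100000 bits
= 387500 bytes
= 378.418 KB
BDP = 3100000 bits (387500 bytes)


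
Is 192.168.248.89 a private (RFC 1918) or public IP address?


RFC 1918 private ranges:
  10.0.0.0/8 (10.0.0.0 - 10.255.255.255)
  172.16.0.0/12 (172.16.0.0 - 172.31.255.255)
  192.168.0.0/16 (192.168.0.0 - 192.168.255.255)
Private (in 192.168.0.0/16)


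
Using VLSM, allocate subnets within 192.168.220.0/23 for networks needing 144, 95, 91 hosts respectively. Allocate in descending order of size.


144 hosts -> /24 (254 usable): 192.168.220.0/24
95 hosts -> /25 (126 usable): 192.168.221.0/25
91 hosts -> /25 (126 usable): 192.168.221.128/25
Allocation: 192.168.220.0/24 (144 hosts, 254 usable); 192.168.221.0/25 (95 hosts, 126 usable); 192.168.221.128/25 (91 hosts, 126 usable)


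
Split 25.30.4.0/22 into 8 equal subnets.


New prefix = 22 + 3 = 25
Each subnet has 128 addresses
  25.30.4.0/25
  25.30.4.128/25
  25.30.5.0/25
  25.30.5.128/25
  25.30.6.0/25
  25.30.6.128/25
  25.30.7.0/25
  25.30.7.128/25
Subnets: 25.30.4.0/25, 25.30.4.128/25, 25.30.5.0/25, 25.30.5.128/25, 25.30.6.0/25, 25.30.6.128/25, 25.30.7.0/25, 25.30.7.128/25


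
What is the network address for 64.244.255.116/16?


IP:   01000000.11110100.11111111.01110100
Mask: 11111111.11111111.00000000.00000000
AND operation:
Net:  01000000.11110100.00000000.00000000
Network: 64.244.0.0/16


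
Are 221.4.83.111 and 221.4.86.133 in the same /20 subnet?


Mask: 255.255.240.0
221.4.83.111 AND mask = 221.4.80.0
221.4.86.133 AND mask = 221.4.80.0
Yes, same subnet (221.4.80.0)


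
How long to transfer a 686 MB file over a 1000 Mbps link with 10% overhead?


Effective throughput = 1000 * (1 - 10/100) = 900 Mbps
File size in Mb = 686 * 8 = 5488 Mb
Time = 5488 / 900
Time = 6.0978 seconds


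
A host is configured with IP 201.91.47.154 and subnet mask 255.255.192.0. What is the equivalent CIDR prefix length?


Binary: 11111111.11111111.11000000.00000000
Count leading 1s
Prefix: /18


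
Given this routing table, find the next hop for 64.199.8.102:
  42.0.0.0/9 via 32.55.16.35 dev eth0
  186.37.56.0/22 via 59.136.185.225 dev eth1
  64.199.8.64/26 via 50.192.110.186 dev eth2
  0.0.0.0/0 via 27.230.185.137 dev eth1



Longest prefix match for 64.199.8.102:
  /9 42.0.0.0: no
  /22 186.37.56.0: no
  /26 64.199.8.64: MATCH
  /0 0.0.0.0: MATCH
Selected: next-hop 50.192.110.186 via eth2 (matched /26)


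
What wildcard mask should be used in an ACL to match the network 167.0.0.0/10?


Subnet mask: 255.192.0.0
Wildcard = 255.255.255.255 - subnet mask
255 - 255 = 0
255 - 192 = 63
255 - 0 = 255
255 - 0 = 255
Wildcard: 0.63.255.255


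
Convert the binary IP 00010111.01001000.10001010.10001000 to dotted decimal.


00010111 = 23
01001000 = 72
10001010 = 138
10001000 = 136
IP: 23.72.138.136


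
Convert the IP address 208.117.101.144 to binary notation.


208 = 11010000
117 = 01110101
101 = 01100101
144 = 10010000
Binary: 11010000.01110101.01100101.10010000


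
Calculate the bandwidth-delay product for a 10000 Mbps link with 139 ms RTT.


BDP = bandwidth * RTT
= 10000 Mbps * 139 ms
= 10000 * 1e6 * 139 / 1000 bits
= 1390000000 bits
= 173750000 bytes
= 169677.7344 KB
BDP = 1390000000 bits (173750000 bytes)


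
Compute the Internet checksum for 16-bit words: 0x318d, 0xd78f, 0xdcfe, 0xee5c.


Sum all words (with carry folding):
+ 0x318d = 0x318d
+ 0xd78f = 0x091d
+ 0xdcfe = 0xe61b
+ 0xee5c = 0xd478
One's complement: ~0xd478
Checksum = 0x2b87


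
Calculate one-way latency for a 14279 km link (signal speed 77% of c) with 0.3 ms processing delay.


Speed = 0.77 * 3e5 km/s = 231000 km/s
Propagation delay = 14279 / 231000 = 0.0618 s = 61.8139 ms
Processing delay = 0.3 ms
Total one-way latency = 62.1139 ms


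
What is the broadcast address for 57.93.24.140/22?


Network: 57.93.24.0/22
Host bits = 10
Set all host bits to 1:
Broadcast: 57.93.27.255


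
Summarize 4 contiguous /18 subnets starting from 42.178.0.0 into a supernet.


Original prefix: /18
Number of subnets: 4 = 2^2
New prefix = 18 - 2 = 16
Supernet: 42.178.0.0/16


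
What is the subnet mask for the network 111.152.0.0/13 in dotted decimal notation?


/13 means 13 network bits, 19 host bits
Binary: 11111111111110000000000000000000
Mask: 255.248.0.0


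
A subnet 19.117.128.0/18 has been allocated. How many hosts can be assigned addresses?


Host bits = 32 - 18 = 14
Total addresses = 2^14 = 16384
Usable = total - 2 (network and broadcast)
Usable hosts: 16382


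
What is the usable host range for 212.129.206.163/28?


Network: 212.129.206.160
Broadcast: 212.129.206.175
First usable = network + 1
Last usable = broadcast - 1
Range: 212.129.206.161 to 212.129.206.174


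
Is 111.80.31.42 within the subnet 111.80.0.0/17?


Subnet network: 111.80.0.0
Test IP AND mask: 111.80.0.0
Yes, 111.80.31.42 is in 111.80.0.0/17
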